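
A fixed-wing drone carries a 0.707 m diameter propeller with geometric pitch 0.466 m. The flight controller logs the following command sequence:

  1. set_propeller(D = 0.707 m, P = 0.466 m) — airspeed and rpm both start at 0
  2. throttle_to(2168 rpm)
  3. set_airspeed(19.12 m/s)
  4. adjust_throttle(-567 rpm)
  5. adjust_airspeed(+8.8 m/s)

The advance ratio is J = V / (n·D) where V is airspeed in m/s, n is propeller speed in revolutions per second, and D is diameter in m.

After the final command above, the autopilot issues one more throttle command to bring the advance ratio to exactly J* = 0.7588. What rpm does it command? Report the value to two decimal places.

rpm = 3122.63

set_propeller: D = 0.707 m, P = 0.466 m (p = P/D = 0.659123); state ← (V=0, rpm=0)
throttle_to(2168): rpm ← 2168
set_airspeed(19.12): V ← 19.12 m/s
adjust_throttle(-567): rpm ← 2168 -567 = 1601
adjust_airspeed(+8.8): V ← 19.12 +8.8 = 27.92 m/s
final state: V = 27.92 m/s, rpm = 1601 → n = rpm/60 = 26.683333 rev/s
target J* = 0.7588; solve J* = V/(n·D) for n: n = V/(J*·D) = 27.92/(0.7588 × 0.707) = 52.043761 rev/s
rpm = 60·n = 3122.625690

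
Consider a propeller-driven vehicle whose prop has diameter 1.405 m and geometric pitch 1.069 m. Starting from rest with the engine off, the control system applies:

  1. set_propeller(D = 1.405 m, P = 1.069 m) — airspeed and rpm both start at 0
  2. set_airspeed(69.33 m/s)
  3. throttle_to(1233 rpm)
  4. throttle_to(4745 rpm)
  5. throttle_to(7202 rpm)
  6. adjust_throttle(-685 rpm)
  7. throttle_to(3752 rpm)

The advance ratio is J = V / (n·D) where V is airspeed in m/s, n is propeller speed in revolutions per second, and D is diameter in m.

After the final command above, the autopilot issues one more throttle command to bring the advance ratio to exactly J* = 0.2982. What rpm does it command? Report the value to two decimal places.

rpm = 9928.61

set_propeller: D = 1.405 m, P = 1.069 m (p = P/D = 0.760854); state ← (V=0, rpm=0)
set_airspeed(69.33): V ← 69.33 m/s
throttle_to(1233): rpm ← 1233
throttle_to(4745): rpm ← 4745
throttle_to(7202): rpm ← 7202
adjust_throttle(-685): rpm ← 7202 -685 = 6517
throttle_to(3752): rpm ← 3752
final state: V = 69.33 m/s, rpm = 3752 → n = rpm/60 = 62.533333 rev/s
target J* = 0.2982; solve J* = V/(n·D) for n: n = V/(J*·D) = 69.33/(0.2982 × 1.405) = 165.476847 rev/s
rpm = 60·n = 9928.610811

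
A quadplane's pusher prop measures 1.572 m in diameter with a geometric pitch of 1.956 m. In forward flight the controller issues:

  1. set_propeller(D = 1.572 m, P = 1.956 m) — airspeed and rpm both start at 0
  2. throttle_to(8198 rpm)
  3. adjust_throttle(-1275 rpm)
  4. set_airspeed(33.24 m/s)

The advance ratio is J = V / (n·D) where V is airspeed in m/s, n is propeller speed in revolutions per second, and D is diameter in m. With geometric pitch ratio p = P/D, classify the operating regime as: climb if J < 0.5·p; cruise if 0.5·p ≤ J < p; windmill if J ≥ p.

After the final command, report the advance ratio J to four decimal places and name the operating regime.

set_propeller: D = 1.572 m, P = 1.956 m (p = P/D = 1.244275); state ← (V=0, rpm=0)
throttle_to(8198): rpm ← 8198
adjust_throttle(-1275): rpm ← 8198 -1275 = 6923
set_airspeed(33.24): V ← 33.24 m/s
final state: V = 33.24 m/s, rpm = 6923 → n = rpm/60 = 115.383333 rev/s
J = V / (n·D) = 33.24 / (115.383333 × 1.572) = 0.183259
regime bands: climb J<0.6221 | cruise [0.6221, 1.2443) | windmill J≥1.2443
J = 0.1833 → climb

J = 0.1833, regime = climb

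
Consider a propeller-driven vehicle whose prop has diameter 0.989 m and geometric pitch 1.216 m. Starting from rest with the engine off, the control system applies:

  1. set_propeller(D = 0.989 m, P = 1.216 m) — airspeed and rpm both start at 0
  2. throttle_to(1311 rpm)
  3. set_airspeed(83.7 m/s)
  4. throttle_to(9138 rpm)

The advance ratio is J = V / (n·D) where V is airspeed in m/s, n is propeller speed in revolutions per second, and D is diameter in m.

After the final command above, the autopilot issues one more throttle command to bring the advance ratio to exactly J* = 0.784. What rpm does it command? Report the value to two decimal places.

set_propeller: D = 0.989 m, P = 1.216 m (p = P/D = 1.229525); state ← (V=0, rpm=0)
throttle_to(1311): rpm ← 1311
set_airspeed(83.7): V ← 83.7 m/s
throttle_to(9138): rpm ← 9138
final state: V = 83.7 m/s, rpm = 9138 → n = rpm/60 = 152.300000 rev/s
target J* = 0.784; solve J* = V/(n·D) for n: n = V/(J*·D) = 83.7/(0.784 × 0.989) = 107.947628 rev/s
rpm = 60·n = 6476.857679

rpm = 6476.86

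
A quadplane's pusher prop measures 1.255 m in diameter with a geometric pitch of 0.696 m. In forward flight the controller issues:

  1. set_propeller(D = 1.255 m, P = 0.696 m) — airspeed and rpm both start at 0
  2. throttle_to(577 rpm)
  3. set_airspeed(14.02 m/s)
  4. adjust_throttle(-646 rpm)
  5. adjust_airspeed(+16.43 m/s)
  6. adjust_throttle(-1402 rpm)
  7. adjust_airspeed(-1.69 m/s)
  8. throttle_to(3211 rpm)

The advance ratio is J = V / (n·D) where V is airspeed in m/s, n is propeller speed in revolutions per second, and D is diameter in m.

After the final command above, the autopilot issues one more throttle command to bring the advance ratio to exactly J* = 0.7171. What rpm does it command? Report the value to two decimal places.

set_propeller: D = 1.255 m, P = 0.696 m (p = P/D = 0.554582); state ← (V=0, rpm=0)
throttle_to(577): rpm ← 577
set_airspeed(14.02): V ← 14.02 m/s
adjust_throttle(-646): rpm ← 577 -646 = -69
adjust_airspeed(+16.43): V ← 14.02 +16.43 = 30.45 m/s
adjust_throttle(-1402): rpm ← -69 -1402 = -1471
adjust_airspeed(-1.69): V ← 30.45 -1.69 = 28.76 m/s
throttle_to(3211): rpm ← 3211
final state: V = 28.76 m/s, rpm = 3211 → n = rpm/60 = 53.516667 rev/s
target J* = 0.7171; solve J* = V/(n·D) for n: n = V/(J*·D) = 28.76/(0.7171 × 1.255) = 31.956958 rev/s
rpm = 60·n = 1917.417487

rpm = 1917.42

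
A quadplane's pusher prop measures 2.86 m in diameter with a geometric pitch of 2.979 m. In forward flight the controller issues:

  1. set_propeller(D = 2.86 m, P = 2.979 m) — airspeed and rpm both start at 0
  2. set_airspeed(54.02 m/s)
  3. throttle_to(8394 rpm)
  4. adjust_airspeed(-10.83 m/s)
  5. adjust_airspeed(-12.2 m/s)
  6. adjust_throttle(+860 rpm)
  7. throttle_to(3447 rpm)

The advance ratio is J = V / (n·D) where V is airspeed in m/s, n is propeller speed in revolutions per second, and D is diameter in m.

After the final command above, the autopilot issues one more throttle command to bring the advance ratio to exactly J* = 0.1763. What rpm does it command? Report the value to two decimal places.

set_propeller: D = 2.86 m, P = 2.979 m (p = P/D = 1.041608); state ← (V=0, rpm=0)
set_airspeed(54.02): V ← 54.02 m/s
throttle_to(8394): rpm ← 8394
adjust_airspeed(-10.83): V ← 54.02 -10.83 = 43.19 m/s
adjust_airspeed(-12.2): V ← 43.19 -12.2 = 30.99 m/s
adjust_throttle(+860): rpm ← 8394 +860 = 9254
throttle_to(3447): rpm ← 3447
final state: V = 30.99 m/s, rpm = 3447 → n = rpm/60 = 57.450000 rev/s
target J* = 0.1763; solve J* = V/(n·D) for n: n = V/(J*·D) = 30.99/(0.1763 × 2.86) = 61.461511 rev/s
rpm = 60·n = 3687.690642

rpm = 3687.69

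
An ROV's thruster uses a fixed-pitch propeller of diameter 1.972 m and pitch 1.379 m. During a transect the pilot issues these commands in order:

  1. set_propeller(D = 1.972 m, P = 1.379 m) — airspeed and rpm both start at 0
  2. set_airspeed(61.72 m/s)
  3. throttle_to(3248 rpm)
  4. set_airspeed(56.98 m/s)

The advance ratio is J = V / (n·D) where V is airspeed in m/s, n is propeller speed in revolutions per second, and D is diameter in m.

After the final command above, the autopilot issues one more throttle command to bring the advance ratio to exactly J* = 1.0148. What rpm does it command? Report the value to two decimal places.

set_propeller: D = 1.972 m, P = 1.379 m (p = P/D = 0.699290); state ← (V=0, rpm=0)
set_airspeed(61.72): V ← 61.72 m/s
throttle_to(3248): rpm ← 3248
set_airspeed(56.98): V ← 56.98 m/s
final state: V = 56.98 m/s, rpm = 3248 → n = rpm/60 = 54.133333 rev/s
target J* = 1.0148; solve J* = V/(n·D) for n: n = V/(J*·D) = 56.98/(1.0148 × 1.972) = 28.473121 rev/s
rpm = 60·n = 1708.387268

rpm = 1708.39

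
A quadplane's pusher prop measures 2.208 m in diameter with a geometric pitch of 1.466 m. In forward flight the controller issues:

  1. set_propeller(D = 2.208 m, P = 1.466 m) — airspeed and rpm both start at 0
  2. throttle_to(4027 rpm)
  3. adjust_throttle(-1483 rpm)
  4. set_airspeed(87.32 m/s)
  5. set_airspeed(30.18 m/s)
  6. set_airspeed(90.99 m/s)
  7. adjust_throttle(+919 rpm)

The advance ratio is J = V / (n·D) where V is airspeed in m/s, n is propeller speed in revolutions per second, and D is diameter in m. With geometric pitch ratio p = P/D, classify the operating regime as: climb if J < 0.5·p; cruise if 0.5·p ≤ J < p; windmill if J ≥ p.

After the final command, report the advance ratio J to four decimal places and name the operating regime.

J = 0.7140, regime = windmill

set_propeller: D = 2.208 m, P = 1.466 m (p = P/D = 0.663949); state ← (V=0, rpm=0)
throttle_to(4027): rpm ← 4027
adjust_throttle(-1483): rpm ← 4027 -1483 = 2544
set_airspeed(87.32): V ← 87.32 m/s
set_airspeed(30.18): V ← 30.18 m/s
set_airspeed(90.99): V ← 90.99 m/s
adjust_throttle(+919): rpm ← 2544 +919 = 3463
final state: V = 90.99 m/s, rpm = 3463 → n = rpm/60 = 57.716667 rev/s
J = V / (n·D) = 90.99 / (57.716667 × 2.208) = 0.713992
regime bands: climb J<0.3320 | cruise [0.3320, 0.6639) | windmill J≥0.6639
J = 0.7140 → windmill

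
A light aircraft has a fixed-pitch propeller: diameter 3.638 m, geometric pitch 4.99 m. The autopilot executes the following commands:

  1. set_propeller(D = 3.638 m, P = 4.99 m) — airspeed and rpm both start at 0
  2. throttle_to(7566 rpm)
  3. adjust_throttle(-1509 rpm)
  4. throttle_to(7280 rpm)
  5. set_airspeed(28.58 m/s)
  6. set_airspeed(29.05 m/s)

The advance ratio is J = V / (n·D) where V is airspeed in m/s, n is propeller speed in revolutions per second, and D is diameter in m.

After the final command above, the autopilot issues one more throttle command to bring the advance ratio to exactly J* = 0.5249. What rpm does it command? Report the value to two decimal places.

set_propeller: D = 3.638 m, P = 4.99 m (p = P/D = 1.371633); state ← (V=0, rpm=0)
throttle_to(7566): rpm ← 7566
adjust_throttle(-1509): rpm ← 7566 -1509 = 6057
throttle_to(7280): rpm ← 7280
set_airspeed(28.58): V ← 28.58 m/s
set_airspeed(29.05): V ← 29.05 m/s
final state: V = 29.05 m/s, rpm = 7280 → n = rpm/60 = 121.333333 rev/s
target J* = 0.5249; solve J* = V/(n·D) for n: n = V/(J*·D) = 29.05/(0.5249 × 3.638) = 15.212720 rev/s
rpm = 60·n = 912.763194

rpm = 912.76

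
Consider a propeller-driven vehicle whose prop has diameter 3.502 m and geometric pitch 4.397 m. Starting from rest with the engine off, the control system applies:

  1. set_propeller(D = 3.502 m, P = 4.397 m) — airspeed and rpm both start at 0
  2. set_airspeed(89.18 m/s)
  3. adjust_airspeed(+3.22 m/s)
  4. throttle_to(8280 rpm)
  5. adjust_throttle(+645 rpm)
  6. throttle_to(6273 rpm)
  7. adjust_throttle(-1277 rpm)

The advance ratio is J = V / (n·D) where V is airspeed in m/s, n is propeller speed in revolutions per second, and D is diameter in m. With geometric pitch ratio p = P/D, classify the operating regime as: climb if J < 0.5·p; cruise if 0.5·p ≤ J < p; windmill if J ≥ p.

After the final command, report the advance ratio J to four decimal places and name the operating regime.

J = 0.3169, regime = climb

set_propeller: D = 3.502 m, P = 4.397 m (p = P/D = 1.255568); state ← (V=0, rpm=0)
set_airspeed(89.18): V ← 89.18 m/s
adjust_airspeed(+3.22): V ← 89.18 +3.22 = 92.4 m/s
throttle_to(8280): rpm ← 8280
adjust_throttle(+645): rpm ← 8280 +645 = 8925
throttle_to(6273): rpm ← 6273
adjust_throttle(-1277): rpm ← 6273 -1277 = 4996
final state: V = 92.4 m/s, rpm = 4996 → n = rpm/60 = 83.266667 rev/s
J = V / (n·D) = 92.4 / (83.266667 × 3.502) = 0.316873
regime bands: climb J<0.6278 | cruise [0.6278, 1.2556) | windmill J≥1.2556
J = 0.3169 → climb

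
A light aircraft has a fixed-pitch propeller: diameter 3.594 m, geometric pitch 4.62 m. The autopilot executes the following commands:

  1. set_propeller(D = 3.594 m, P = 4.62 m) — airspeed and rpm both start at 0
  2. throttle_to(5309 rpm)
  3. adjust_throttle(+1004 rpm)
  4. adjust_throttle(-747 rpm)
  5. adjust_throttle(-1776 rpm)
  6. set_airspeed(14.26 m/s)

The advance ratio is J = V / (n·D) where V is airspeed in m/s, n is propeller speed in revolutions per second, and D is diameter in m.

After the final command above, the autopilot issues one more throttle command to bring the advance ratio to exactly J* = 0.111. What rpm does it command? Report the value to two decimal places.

rpm = 2144.72

set_propeller: D = 3.594 m, P = 4.62 m (p = P/D = 1.285476); state ← (V=0, rpm=0)
throttle_to(5309): rpm ← 5309
adjust_throttle(+1004): rpm ← 5309 +1004 = 6313
adjust_throttle(-747): rpm ← 6313 -747 = 5566
adjust_throttle(-1776): rpm ← 5566 -1776 = 3790
set_airspeed(14.26): V ← 14.26 m/s
final state: V = 14.26 m/s, rpm = 3790 → n = rpm/60 = 63.166667 rev/s
target J* = 0.111; solve J* = V/(n·D) for n: n = V/(J*·D) = 14.26/(0.111 × 3.594) = 35.745261 rev/s
rpm = 60·n = 2144.715667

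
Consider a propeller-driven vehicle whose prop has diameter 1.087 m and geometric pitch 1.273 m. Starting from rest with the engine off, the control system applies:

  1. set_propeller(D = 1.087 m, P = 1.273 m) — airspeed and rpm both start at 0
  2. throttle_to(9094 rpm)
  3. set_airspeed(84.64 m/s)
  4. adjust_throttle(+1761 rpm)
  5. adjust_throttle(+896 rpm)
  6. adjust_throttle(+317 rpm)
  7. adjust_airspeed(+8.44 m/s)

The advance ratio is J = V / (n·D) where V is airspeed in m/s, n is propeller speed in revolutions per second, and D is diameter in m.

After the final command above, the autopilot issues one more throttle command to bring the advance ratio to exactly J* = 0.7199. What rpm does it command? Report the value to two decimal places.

rpm = 7136.84

set_propeller: D = 1.087 m, P = 1.273 m (p = P/D = 1.171113); state ← (V=0, rpm=0)
throttle_to(9094): rpm ← 9094
set_airspeed(84.64): V ← 84.64 m/s
adjust_throttle(+1761): rpm ← 9094 +1761 = 10855
adjust_throttle(+896): rpm ← 10855 +896 = 11751
adjust_throttle(+317): rpm ← 11751 +317 = 12068
adjust_airspeed(+8.44): V ← 84.64 +8.44 = 93.08 m/s
final state: V = 93.08 m/s, rpm = 12068 → n = rpm/60 = 201.133333 rev/s
target J* = 0.7199; solve J* = V/(n·D) for n: n = V/(J*·D) = 93.08/(0.7199 × 1.087) = 118.947319 rev/s
rpm = 60·n = 7136.839127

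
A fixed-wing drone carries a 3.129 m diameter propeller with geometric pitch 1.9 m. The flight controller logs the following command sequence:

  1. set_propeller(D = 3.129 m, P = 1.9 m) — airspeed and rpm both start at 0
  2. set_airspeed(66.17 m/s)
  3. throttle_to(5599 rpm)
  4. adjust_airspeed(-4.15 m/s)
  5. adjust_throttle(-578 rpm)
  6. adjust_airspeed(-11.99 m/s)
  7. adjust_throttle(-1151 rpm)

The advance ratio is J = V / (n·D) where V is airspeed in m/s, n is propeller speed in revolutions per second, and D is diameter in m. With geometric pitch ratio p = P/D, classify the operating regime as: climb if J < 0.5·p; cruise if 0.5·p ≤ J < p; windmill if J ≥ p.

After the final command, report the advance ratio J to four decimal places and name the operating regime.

J = 0.2479, regime = climb

set_propeller: D = 3.129 m, P = 1.9 m (p = P/D = 0.607223); state ← (V=0, rpm=0)
set_airspeed(66.17): V ← 66.17 m/s
throttle_to(5599): rpm ← 5599
adjust_airspeed(-4.15): V ← 66.17 -4.15 = 62.02 m/s
adjust_throttle(-578): rpm ← 5599 -578 = 5021
adjust_airspeed(-11.99): V ← 62.02 -11.99 = 50.03 m/s
adjust_throttle(-1151): rpm ← 5021 -1151 = 3870
final state: V = 50.03 m/s, rpm = 3870 → n = rpm/60 = 64.500000 rev/s
J = V / (n·D) = 50.03 / (64.500000 × 3.129) = 0.247894
regime bands: climb J<0.3036 | cruise [0.3036, 0.6072) | windmill J≥0.6072
J = 0.2479 → climb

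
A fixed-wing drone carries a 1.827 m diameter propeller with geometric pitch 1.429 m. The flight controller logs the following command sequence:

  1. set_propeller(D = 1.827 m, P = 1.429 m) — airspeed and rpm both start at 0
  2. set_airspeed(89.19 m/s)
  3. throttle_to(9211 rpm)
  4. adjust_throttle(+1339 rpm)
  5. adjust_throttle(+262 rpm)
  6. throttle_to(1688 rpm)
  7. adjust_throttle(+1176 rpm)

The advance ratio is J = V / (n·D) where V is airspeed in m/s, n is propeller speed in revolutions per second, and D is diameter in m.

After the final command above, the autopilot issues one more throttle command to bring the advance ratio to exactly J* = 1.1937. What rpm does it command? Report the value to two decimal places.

rpm = 2453.77

set_propeller: D = 1.827 m, P = 1.429 m (p = P/D = 0.782157); state ← (V=0, rpm=0)
set_airspeed(89.19): V ← 89.19 m/s
throttle_to(9211): rpm ← 9211
adjust_throttle(+1339): rpm ← 9211 +1339 = 10550
adjust_throttle(+262): rpm ← 10550 +262 = 10812
throttle_to(1688): rpm ← 1688
adjust_throttle(+1176): rpm ← 1688 +1176 = 2864
final state: V = 89.19 m/s, rpm = 2864 → n = rpm/60 = 47.733333 rev/s
target J* = 1.1937; solve J* = V/(n·D) for n: n = V/(J*·D) = 89.19/(1.1937 × 1.827) = 40.896150 rev/s
rpm = 60·n = 2453.768987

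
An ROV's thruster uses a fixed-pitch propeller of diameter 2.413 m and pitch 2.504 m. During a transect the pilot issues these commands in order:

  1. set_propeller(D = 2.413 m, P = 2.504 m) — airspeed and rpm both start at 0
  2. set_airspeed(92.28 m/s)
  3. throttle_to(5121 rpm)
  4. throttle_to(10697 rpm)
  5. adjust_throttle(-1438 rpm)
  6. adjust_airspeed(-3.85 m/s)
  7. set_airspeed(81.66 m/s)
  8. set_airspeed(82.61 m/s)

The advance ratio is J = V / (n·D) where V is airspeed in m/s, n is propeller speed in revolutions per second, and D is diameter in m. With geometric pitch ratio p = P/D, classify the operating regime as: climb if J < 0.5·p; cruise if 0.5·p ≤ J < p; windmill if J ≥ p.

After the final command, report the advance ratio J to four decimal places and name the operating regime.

set_propeller: D = 2.413 m, P = 2.504 m (p = P/D = 1.037712); state ← (V=0, rpm=0)
set_airspeed(92.28): V ← 92.28 m/s
throttle_to(5121): rpm ← 5121
throttle_to(10697): rpm ← 10697
adjust_throttle(-1438): rpm ← 10697 -1438 = 9259
adjust_airspeed(-3.85): V ← 92.28 -3.85 = 88.43 m/s
set_airspeed(81.66): V ← 81.66 m/s
set_airspeed(82.61): V ← 82.61 m/s
final state: V = 82.61 m/s, rpm = 9259 → n = rpm/60 = 154.316667 rev/s
J = V / (n·D) = 82.61 / (154.316667 × 2.413) = 0.221852
regime bands: climb J<0.5189 | cruise [0.5189, 1.0377) | windmill J≥1.0377
J = 0.2219 → climb

J = 0.2219, regime = climb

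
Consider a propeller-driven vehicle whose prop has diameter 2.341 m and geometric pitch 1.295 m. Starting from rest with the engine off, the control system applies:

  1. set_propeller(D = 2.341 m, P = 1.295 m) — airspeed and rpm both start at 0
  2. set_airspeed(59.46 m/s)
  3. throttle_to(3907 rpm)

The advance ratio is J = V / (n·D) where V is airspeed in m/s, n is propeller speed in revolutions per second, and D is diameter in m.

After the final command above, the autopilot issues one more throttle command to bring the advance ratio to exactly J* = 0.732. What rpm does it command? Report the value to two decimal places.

set_propeller: D = 2.341 m, P = 1.295 m (p = P/D = 0.553182); state ← (V=0, rpm=0)
set_airspeed(59.46): V ← 59.46 m/s
throttle_to(3907): rpm ← 3907
final state: V = 59.46 m/s, rpm = 3907 → n = rpm/60 = 65.116667 rev/s
target J* = 0.732; solve J* = V/(n·D) for n: n = V/(J*·D) = 59.46/(0.732 × 2.341) = 34.698637 rev/s
rpm = 60·n = 2081.918194

rpm = 2081.92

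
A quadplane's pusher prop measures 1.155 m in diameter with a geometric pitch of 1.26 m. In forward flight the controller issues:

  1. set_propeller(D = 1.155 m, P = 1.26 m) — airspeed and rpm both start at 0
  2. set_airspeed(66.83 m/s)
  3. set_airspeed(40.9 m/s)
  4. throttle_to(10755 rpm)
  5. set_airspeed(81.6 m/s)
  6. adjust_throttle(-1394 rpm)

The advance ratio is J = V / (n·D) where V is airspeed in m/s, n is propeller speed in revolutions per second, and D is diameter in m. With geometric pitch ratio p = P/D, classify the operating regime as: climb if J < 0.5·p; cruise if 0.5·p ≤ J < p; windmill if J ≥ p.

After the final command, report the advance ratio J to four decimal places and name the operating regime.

set_propeller: D = 1.155 m, P = 1.26 m (p = P/D = 1.090909); state ← (V=0, rpm=0)
set_airspeed(66.83): V ← 66.83 m/s
set_airspeed(40.9): V ← 40.9 m/s
throttle_to(10755): rpm ← 10755
set_airspeed(81.6): V ← 81.6 m/s
adjust_throttle(-1394): rpm ← 10755 -1394 = 9361
final state: V = 81.6 m/s, rpm = 9361 → n = rpm/60 = 156.016667 rev/s
J = V / (n·D) = 81.6 / (156.016667 × 1.155) = 0.452832
regime bands: climb J<0.5455 | cruise [0.5455, 1.0909) | windmill J≥1.0909
J = 0.4528 → climb

J = 0.4528, regime = climb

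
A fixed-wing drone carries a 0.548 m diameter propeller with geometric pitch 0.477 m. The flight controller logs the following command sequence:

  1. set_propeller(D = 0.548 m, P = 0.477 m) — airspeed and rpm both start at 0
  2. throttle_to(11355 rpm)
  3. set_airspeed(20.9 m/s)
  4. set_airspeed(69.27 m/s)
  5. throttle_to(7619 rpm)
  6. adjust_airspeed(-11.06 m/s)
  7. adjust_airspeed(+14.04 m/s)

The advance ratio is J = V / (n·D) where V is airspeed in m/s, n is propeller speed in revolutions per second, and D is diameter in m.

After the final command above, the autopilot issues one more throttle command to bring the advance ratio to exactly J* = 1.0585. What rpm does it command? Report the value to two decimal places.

set_propeller: D = 0.548 m, P = 0.477 m (p = P/D = 0.870438); state ← (V=0, rpm=0)
throttle_to(11355): rpm ← 11355
set_airspeed(20.9): V ← 20.9 m/s
set_airspeed(69.27): V ← 69.27 m/s
throttle_to(7619): rpm ← 7619
adjust_airspeed(-11.06): V ← 69.27 -11.06 = 58.21 m/s
adjust_airspeed(+14.04): V ← 58.21 +14.04 = 72.25 m/s
final state: V = 72.25 m/s, rpm = 7619 → n = rpm/60 = 126.983333 rev/s
target J* = 1.0585; solve J* = V/(n·D) for n: n = V/(J*·D) = 72.25/(1.0585 × 0.548) = 124.556510 rev/s
rpm = 60·n = 7473.390592

rpm = 7473.39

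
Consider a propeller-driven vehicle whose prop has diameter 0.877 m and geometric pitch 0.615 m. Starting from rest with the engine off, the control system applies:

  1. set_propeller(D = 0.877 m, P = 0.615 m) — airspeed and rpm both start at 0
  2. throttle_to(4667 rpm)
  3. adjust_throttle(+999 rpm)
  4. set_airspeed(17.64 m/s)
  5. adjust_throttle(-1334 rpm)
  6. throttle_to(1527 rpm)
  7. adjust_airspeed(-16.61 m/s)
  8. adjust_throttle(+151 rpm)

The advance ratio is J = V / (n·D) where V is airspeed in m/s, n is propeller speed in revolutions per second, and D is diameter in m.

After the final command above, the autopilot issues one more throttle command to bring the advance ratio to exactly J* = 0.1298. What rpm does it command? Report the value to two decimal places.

rpm = 542.89

set_propeller: D = 0.877 m, P = 0.615 m (p = P/D = 0.701254); state ← (V=0, rpm=0)
throttle_to(4667): rpm ← 4667
adjust_throttle(+999): rpm ← 4667 +999 = 5666
set_airspeed(17.64): V ← 17.64 m/s
adjust_throttle(-1334): rpm ← 5666 -1334 = 4332
throttle_to(1527): rpm ← 1527
adjust_airspeed(-16.61): V ← 17.64 -16.61 = 1.03 m/s
adjust_throttle(+151): rpm ← 1527 +151 = 1678
final state: V = 1.03 m/s, rpm = 1678 → n = rpm/60 = 27.966667 rev/s
target J* = 0.1298; solve J* = V/(n·D) for n: n = V/(J*·D) = 1.03/(0.1298 × 0.877) = 9.048216 rev/s
rpm = 60·n = 542.892934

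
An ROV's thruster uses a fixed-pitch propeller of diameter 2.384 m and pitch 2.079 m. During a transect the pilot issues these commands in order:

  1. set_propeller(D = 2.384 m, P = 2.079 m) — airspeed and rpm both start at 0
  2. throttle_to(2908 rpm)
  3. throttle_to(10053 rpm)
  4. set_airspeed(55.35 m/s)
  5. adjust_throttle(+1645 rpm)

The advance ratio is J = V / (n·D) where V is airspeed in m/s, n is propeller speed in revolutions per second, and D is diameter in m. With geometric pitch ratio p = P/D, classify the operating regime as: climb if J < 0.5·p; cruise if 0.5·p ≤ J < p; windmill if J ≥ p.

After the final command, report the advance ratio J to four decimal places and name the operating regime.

set_propeller: D = 2.384 m, P = 2.079 m (p = P/D = 0.872064); state ← (V=0, rpm=0)
throttle_to(2908): rpm ← 2908
throttle_to(10053): rpm ← 10053
set_airspeed(55.35): V ← 55.35 m/s
adjust_throttle(+1645): rpm ← 10053 +1645 = 11698
final state: V = 55.35 m/s, rpm = 11698 → n = rpm/60 = 194.966667 rev/s
J = V / (n·D) = 55.35 / (194.966667 × 2.384) = 0.119083
regime bands: climb J<0.4360 | cruise [0.4360, 0.8721) | windmill J≥0.8721
J = 0.1191 → climb

J = 0.1191, regime = climb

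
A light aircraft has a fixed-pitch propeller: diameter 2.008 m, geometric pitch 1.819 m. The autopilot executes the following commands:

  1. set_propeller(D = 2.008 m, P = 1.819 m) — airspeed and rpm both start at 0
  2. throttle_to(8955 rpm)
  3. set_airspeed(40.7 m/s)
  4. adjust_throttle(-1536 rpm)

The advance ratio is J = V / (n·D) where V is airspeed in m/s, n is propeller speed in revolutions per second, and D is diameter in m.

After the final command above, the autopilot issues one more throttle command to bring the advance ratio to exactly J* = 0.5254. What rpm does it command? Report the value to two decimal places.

set_propeller: D = 2.008 m, P = 1.819 m (p = P/D = 0.905876); state ← (V=0, rpm=0)
throttle_to(8955): rpm ← 8955
set_airspeed(40.7): V ← 40.7 m/s
adjust_throttle(-1536): rpm ← 8955 -1536 = 7419
final state: V = 40.7 m/s, rpm = 7419 → n = rpm/60 = 123.650000 rev/s
target J* = 0.5254; solve J* = V/(n·D) for n: n = V/(J*·D) = 40.7/(0.5254 × 2.008) = 38.578082 rev/s
rpm = 60·n = 2314.684922

rpm = 2314.68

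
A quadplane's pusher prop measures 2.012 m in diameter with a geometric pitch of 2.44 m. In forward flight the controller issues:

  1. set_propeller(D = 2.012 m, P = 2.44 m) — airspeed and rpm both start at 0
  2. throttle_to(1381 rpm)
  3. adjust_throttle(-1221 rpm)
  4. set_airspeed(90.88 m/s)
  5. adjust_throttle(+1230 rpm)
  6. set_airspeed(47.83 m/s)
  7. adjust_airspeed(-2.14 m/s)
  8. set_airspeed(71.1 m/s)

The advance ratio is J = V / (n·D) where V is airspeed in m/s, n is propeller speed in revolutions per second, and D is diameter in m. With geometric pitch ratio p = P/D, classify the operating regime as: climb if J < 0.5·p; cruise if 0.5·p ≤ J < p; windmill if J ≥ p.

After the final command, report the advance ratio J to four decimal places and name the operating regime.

set_propeller: D = 2.012 m, P = 2.44 m (p = P/D = 1.212724); state ← (V=0, rpm=0)
throttle_to(1381): rpm ← 1381
adjust_throttle(-1221): rpm ← 1381 -1221 = 160
set_airspeed(90.88): V ← 90.88 m/s
adjust_throttle(+1230): rpm ← 160 +1230 = 1390
set_airspeed(47.83): V ← 47.83 m/s
adjust_airspeed(-2.14): V ← 47.83 -2.14 = 45.69 m/s
set_airspeed(71.1): V ← 71.1 m/s
final state: V = 71.1 m/s, rpm = 1390 → n = rpm/60 = 23.166667 rev/s
J = V / (n·D) = 71.1 / (23.166667 × 2.012) = 1.525380
regime bands: climb J<0.6064 | cruise [0.6064, 1.2127) | windmill J≥1.2127
J = 1.5254 → windmill

J = 1.5254, regime = windmill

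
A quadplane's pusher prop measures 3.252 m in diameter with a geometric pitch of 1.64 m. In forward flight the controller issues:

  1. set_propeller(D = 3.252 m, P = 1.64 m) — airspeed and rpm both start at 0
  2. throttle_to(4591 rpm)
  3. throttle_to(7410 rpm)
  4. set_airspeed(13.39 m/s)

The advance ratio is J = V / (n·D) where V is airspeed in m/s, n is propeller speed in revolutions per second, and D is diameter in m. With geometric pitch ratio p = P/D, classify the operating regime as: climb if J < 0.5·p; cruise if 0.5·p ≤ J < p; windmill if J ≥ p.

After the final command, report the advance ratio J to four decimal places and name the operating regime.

set_propeller: D = 3.252 m, P = 1.64 m (p = P/D = 0.504305); state ← (V=0, rpm=0)
throttle_to(4591): rpm ← 4591
throttle_to(7410): rpm ← 7410
set_airspeed(13.39): V ← 13.39 m/s
final state: V = 13.39 m/s, rpm = 7410 → n = rpm/60 = 123.500000 rev/s
J = V / (n·D) = 13.39 / (123.500000 × 3.252) = 0.033340
regime bands: climb J<0.2522 | cruise [0.2522, 0.5043) | windmill J≥0.5043
J = 0.0333 → climb

J = 0.0333, regime = climb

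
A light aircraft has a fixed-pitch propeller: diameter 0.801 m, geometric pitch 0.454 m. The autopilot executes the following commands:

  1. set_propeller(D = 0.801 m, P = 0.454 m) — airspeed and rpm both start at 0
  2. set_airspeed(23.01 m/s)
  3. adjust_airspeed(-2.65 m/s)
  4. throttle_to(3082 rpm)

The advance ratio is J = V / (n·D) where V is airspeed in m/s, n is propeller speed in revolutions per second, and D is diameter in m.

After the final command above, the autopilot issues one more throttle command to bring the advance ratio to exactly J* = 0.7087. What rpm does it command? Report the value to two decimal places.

set_propeller: D = 0.801 m, P = 0.454 m (p = P/D = 0.566792); state ← (V=0, rpm=0)
set_airspeed(23.01): V ← 23.01 m/s
adjust_airspeed(-2.65): V ← 23.01 -2.65 = 20.36 m/s
throttle_to(3082): rpm ← 3082
final state: V = 20.36 m/s, rpm = 3082 → n = rpm/60 = 51.366667 rev/s
target J* = 0.7087; solve J* = V/(n·D) for n: n = V/(J*·D) = 20.36/(0.7087 × 0.801) = 35.865990 rev/s
rpm = 60·n = 2151.959409

rpm = 2151.96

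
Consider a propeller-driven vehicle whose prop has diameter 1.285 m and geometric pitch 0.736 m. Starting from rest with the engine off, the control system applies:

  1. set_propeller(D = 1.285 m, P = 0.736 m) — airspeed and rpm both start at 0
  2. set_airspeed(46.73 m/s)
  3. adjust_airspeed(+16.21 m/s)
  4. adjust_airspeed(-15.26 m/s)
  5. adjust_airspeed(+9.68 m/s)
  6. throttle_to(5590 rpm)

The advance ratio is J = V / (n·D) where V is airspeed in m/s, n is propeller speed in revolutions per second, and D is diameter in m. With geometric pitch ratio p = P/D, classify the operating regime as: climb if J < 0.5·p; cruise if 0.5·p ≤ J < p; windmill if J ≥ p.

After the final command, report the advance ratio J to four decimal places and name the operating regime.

set_propeller: D = 1.285 m, P = 0.736 m (p = P/D = 0.572763); state ← (V=0, rpm=0)
set_airspeed(46.73): V ← 46.73 m/s
adjust_airspeed(+16.21): V ← 46.73 +16.21 = 62.94 m/s
adjust_airspeed(-15.26): V ← 62.94 -15.26 = 47.68 m/s
adjust_airspeed(+9.68): V ← 47.68 +9.68 = 57.36 m/s
throttle_to(5590): rpm ← 5590
final state: V = 57.36 m/s, rpm = 5590 → n = rpm/60 = 93.166667 rev/s
J = V / (n·D) = 57.36 / (93.166667 × 1.285) = 0.479121
regime bands: climb J<0.2864 | cruise [0.2864, 0.5728) | windmill J≥0.5728
J = 0.4791 → cruise

J = 0.4791, regime = cruise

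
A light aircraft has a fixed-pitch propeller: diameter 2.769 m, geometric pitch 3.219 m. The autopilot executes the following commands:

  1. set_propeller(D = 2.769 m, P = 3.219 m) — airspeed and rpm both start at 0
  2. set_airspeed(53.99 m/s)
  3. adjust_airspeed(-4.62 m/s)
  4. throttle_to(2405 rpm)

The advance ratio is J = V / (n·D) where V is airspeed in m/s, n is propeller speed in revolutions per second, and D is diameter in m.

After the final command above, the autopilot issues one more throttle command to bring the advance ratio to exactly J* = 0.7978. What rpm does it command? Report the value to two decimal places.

rpm = 1340.90

set_propeller: D = 2.769 m, P = 3.219 m (p = P/D = 1.162514); state ← (V=0, rpm=0)
set_airspeed(53.99): V ← 53.99 m/s
adjust_airspeed(-4.62): V ← 53.99 -4.62 = 49.37 m/s
throttle_to(2405): rpm ← 2405
final state: V = 49.37 m/s, rpm = 2405 → n = rpm/60 = 40.083333 rev/s
target J* = 0.7978; solve J* = V/(n·D) for n: n = V/(J*·D) = 49.37/(0.7978 × 2.769) = 22.348385 rev/s
rpm = 60·n = 1340.903085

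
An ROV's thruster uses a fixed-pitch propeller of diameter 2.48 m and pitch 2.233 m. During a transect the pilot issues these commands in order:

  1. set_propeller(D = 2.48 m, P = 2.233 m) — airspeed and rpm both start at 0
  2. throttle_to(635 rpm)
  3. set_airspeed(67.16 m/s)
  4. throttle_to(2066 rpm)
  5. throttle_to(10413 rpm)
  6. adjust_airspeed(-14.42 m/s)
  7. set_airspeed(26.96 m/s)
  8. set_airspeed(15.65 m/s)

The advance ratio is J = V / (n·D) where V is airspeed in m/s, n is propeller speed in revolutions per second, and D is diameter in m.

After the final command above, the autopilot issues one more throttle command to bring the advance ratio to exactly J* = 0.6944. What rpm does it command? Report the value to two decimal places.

rpm = 545.26

set_propeller: D = 2.48 m, P = 2.233 m (p = P/D = 0.900403); state ← (V=0, rpm=0)
throttle_to(635): rpm ← 635
set_airspeed(67.16): V ← 67.16 m/s
throttle_to(2066): rpm ← 2066
throttle_to(10413): rpm ← 10413
adjust_airspeed(-14.42): V ← 67.16 -14.42 = 52.74 m/s
set_airspeed(26.96): V ← 26.96 m/s
set_airspeed(15.65): V ← 15.65 m/s
final state: V = 15.65 m/s, rpm = 10413 → n = rpm/60 = 173.550000 rev/s
target J* = 0.6944; solve J* = V/(n·D) for n: n = V/(J*·D) = 15.65/(0.6944 × 2.48) = 9.087678 rev/s
rpm = 60·n = 545.260703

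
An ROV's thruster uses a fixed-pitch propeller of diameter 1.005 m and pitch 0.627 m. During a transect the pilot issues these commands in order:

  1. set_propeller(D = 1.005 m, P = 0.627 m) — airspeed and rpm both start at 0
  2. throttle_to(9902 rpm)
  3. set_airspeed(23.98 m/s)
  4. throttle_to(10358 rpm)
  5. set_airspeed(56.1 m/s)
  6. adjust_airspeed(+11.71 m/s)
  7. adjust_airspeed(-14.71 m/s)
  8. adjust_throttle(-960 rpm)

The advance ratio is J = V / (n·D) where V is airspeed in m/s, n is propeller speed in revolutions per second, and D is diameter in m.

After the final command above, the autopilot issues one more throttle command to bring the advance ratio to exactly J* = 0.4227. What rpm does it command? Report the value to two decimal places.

set_propeller: D = 1.005 m, P = 0.627 m (p = P/D = 0.623881); state ← (V=0, rpm=0)
throttle_to(9902): rpm ← 9902
set_airspeed(23.98): V ← 23.98 m/s
throttle_to(10358): rpm ← 10358
set_airspeed(56.1): V ← 56.1 m/s
adjust_airspeed(+11.71): V ← 56.1 +11.71 = 67.81 m/s
adjust_airspeed(-14.71): V ← 67.81 -14.71 = 53.1 m/s
adjust_throttle(-960): rpm ← 10358 -960 = 9398
final state: V = 53.1 m/s, rpm = 9398 → n = rpm/60 = 156.633333 rev/s
target J* = 0.4227; solve J* = V/(n·D) for n: n = V/(J*·D) = 53.1/(0.4227 × 1.005) = 124.996028 rev/s
rpm = 60·n = 7499.761660

rpm = 7499.76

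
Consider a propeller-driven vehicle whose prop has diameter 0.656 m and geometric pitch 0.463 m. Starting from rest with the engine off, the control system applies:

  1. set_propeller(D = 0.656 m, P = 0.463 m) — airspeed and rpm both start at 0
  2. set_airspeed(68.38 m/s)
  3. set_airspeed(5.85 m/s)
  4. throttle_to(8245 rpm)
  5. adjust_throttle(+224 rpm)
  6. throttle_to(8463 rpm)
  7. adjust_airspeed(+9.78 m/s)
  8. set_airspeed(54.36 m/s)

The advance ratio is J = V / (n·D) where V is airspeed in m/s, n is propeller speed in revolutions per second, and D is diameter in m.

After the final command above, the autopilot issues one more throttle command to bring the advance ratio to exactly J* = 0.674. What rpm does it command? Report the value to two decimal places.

rpm = 7376.78

set_propeller: D = 0.656 m, P = 0.463 m (p = P/D = 0.705793); state ← (V=0, rpm=0)
set_airspeed(68.38): V ← 68.38 m/s
set_airspeed(5.85): V ← 5.85 m/s
throttle_to(8245): rpm ← 8245
adjust_throttle(+224): rpm ← 8245 +224 = 8469
throttle_to(8463): rpm ← 8463
adjust_airspeed(+9.78): V ← 5.85 +9.78 = 15.63 m/s
set_airspeed(54.36): V ← 54.36 m/s
final state: V = 54.36 m/s, rpm = 8463 → n = rpm/60 = 141.050000 rev/s
target J* = 0.674; solve J* = V/(n·D) for n: n = V/(J*·D) = 54.36/(0.674 × 0.656) = 122.946370 rev/s
rpm = 60·n = 7376.782225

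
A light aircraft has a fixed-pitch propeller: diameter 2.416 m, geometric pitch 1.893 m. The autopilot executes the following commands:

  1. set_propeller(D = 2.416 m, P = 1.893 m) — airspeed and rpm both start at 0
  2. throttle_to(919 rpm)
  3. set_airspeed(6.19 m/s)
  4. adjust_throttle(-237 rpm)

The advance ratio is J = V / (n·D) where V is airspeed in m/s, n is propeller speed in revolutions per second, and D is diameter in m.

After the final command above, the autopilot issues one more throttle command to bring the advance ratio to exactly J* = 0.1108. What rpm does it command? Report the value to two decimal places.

rpm = 1387.41

set_propeller: D = 2.416 m, P = 1.893 m (p = P/D = 0.783526); state ← (V=0, rpm=0)
throttle_to(919): rpm ← 919
set_airspeed(6.19): V ← 6.19 m/s
adjust_throttle(-237): rpm ← 919 -237 = 682
final state: V = 6.19 m/s, rpm = 682 → n = rpm/60 = 11.366667 rev/s
target J* = 0.1108; solve J* = V/(n·D) for n: n = V/(J*·D) = 6.19/(0.1108 × 2.416) = 23.123521 rev/s
rpm = 60·n = 1387.411242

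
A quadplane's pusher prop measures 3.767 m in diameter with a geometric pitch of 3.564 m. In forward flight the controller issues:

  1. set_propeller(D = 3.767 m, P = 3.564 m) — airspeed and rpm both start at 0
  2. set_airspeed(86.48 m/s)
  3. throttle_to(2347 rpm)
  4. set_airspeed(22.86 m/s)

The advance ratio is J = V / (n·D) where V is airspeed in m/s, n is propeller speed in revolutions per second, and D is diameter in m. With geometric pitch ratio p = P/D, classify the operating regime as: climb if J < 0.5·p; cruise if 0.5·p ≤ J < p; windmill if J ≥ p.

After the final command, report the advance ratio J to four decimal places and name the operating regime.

set_propeller: D = 3.767 m, P = 3.564 m (p = P/D = 0.946111); state ← (V=0, rpm=0)
set_airspeed(86.48): V ← 86.48 m/s
throttle_to(2347): rpm ← 2347
set_airspeed(22.86): V ← 22.86 m/s
final state: V = 22.86 m/s, rpm = 2347 → n = rpm/60 = 39.116667 rev/s
J = V / (n·D) = 22.86 / (39.116667 × 3.767) = 0.155138
regime bands: climb J<0.4731 | cruise [0.4731, 0.9461) | windmill J≥0.9461
J = 0.1551 → climb

J = 0.1551, regime = climb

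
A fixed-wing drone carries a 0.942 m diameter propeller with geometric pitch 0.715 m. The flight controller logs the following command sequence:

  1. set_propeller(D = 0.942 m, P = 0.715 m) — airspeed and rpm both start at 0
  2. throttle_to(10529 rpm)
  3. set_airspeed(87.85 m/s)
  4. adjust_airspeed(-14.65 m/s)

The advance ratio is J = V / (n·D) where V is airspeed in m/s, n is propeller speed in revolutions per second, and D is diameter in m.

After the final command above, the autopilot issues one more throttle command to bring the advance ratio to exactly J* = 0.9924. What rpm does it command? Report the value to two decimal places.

set_propeller: D = 0.942 m, P = 0.715 m (p = P/D = 0.759023); state ← (V=0, rpm=0)
throttle_to(10529): rpm ← 10529
set_airspeed(87.85): V ← 87.85 m/s
adjust_airspeed(-14.65): V ← 87.85 -14.65 = 73.2 m/s
final state: V = 73.2 m/s, rpm = 10529 → n = rpm/60 = 175.483333 rev/s
target J* = 0.9924; solve J* = V/(n·D) for n: n = V/(J*·D) = 73.2/(0.9924 × 0.942) = 78.302102 rev/s
rpm = 60·n = 4698.126141

rpm = 4698.13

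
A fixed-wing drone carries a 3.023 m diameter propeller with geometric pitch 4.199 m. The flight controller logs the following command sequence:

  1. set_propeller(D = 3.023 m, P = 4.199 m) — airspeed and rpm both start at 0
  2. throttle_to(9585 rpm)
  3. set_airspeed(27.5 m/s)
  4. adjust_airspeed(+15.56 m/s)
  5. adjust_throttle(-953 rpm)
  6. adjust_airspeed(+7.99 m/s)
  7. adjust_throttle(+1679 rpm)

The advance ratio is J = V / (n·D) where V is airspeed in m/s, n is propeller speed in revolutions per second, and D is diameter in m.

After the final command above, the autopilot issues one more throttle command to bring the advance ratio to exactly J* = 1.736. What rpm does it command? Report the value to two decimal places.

set_propeller: D = 3.023 m, P = 4.199 m (p = P/D = 1.389018); state ← (V=0, rpm=0)
throttle_to(9585): rpm ← 9585
set_airspeed(27.5): V ← 27.5 m/s
adjust_airspeed(+15.56): V ← 27.5 +15.56 = 43.06 m/s
adjust_throttle(-953): rpm ← 9585 -953 = 8632
adjust_airspeed(+7.99): V ← 43.06 +7.99 = 51.05 m/s
adjust_throttle(+1679): rpm ← 8632 +1679 = 10311
final state: V = 51.05 m/s, rpm = 10311 → n = rpm/60 = 171.850000 rev/s
target J* = 1.736; solve J* = V/(n·D) for n: n = V/(J*·D) = 51.05/(1.736 × 3.023) = 9.727649 rev/s
rpm = 60·n = 583.658922

rpm = 583.66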